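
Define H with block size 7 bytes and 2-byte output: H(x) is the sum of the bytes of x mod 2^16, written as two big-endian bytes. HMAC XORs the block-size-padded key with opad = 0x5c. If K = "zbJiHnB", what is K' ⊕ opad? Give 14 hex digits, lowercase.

Key "zbJiHnB" = 7a 62 4a 69 48 6e 42 is exactly B = 7 bytes: K' = 7a 62 4a 69 48 6e 42.
XOR each byte with 0x5c: 7a⊕5c=26, 62⊕5c=3e, 4a⊕5c=16, 69⊕5c=35, 48⊕5c=14, 6e⊕5c=32, 42⊕5c=1e.

263e163514321e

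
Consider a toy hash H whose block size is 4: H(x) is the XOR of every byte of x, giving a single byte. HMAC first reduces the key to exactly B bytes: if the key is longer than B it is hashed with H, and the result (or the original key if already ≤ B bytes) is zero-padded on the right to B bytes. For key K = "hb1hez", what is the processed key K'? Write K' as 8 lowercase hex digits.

4c000000

|K| = 6 > B = 4, so first hash the key.
H(K): XOR 68⊕62⊕31⊕68⊕65⊕7a = 4c.
Zero-pad H(K) = 4c to 4 bytes: K' = 4c 00 00 00.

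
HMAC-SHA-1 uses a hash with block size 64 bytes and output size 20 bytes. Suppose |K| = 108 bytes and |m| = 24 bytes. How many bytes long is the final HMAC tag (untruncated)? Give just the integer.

The tag is one SHA-1 digest: 20 bytes.

20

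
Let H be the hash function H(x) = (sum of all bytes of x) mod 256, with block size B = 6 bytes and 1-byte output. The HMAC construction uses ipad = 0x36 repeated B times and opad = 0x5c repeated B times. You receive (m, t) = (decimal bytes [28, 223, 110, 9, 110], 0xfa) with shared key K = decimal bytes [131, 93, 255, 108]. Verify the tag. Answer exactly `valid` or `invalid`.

Key decimal bytes [131, 93, 255, 108] = 83 5d ff 6c is 4 bytes ≤ B = 6; zero-pad to 6 bytes: K' = 83 5d ff 6c 00 00.
K' ⊕ ipad = b5 6b c9 5a 36 36; K' ⊕ opad = df 01 a3 30 5c 5c.
Inner hash: sum = 181+107+201+90+54+54+28+223+110+9+110 = 1167; mod 256 = 143 → 8f.
Outer hash (recomputed tag): sum = 223+1+163+48+92+92+143 = 762; mod 256 = 250 → fa.
Recomputed tag = fa; claimed = fa → match.

valid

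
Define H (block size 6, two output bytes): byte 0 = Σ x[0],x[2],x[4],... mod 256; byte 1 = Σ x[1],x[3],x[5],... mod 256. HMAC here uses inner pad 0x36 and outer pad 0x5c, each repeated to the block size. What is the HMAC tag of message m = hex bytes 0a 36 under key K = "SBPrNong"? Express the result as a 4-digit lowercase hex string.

9aec

Key "SBPrNong" = 53 42 50 72 4e 6f 6e 67 is 8 bytes > B = 6, so hash it first: H(key) = 5f 8a, then zero-pad to 6 bytes: K' = 5f 8a 00 00 00 00.
K' ⊕ ipad = 69 bc 36 36 36 36.  K' ⊕ opad = 03 d6 5c 5c 5c 5c.
Inner input = (K'⊕ipad) ∥ m = 69 bc 36 36 36 36 ∥ 0a 36.
Inner hash: even-index sum = 223 mod 256 = 223; odd-index sum = 350 mod 256 = 94 → df 5e.
Outer input = (K'⊕opad) ∥ inner = 03 d6 5c 5c 5c 5c ∥ df 5e.
Outer hash (tag): even-index sum = 410 mod 256 = 154; odd-index sum = 492 mod 256 = 236 → 9a ec.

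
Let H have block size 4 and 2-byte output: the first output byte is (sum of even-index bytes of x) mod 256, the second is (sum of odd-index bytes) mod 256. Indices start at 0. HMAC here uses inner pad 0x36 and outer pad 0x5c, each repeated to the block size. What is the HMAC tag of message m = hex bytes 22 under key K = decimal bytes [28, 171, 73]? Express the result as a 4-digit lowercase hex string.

Key decimal bytes [28, 171, 73] = 1c ab 49 is 3 bytes ≤ B = 4; zero-pad to 4 bytes: K' = 1c ab 49 00.
K' ⊕ ipad = 2a 9d 7f 36.  K' ⊕ opad = 40 f7 15 5c.
Inner input = (K'⊕ipad) ∥ m = 2a 9d 7f 36 ∥ 22.
Inner hash: even-index sum = 203 mod 256 = 203; odd-index sum = 211 mod 256 = 211 → cb d3.
Outer input = (K'⊕opad) ∥ inner = 40 f7 15 5c ∥ cb d3.
Outer hash (tag): even-index sum = 288 mod 256 = 32; odd-index sum = 550 mod 256 = 38 → 20 26.

2026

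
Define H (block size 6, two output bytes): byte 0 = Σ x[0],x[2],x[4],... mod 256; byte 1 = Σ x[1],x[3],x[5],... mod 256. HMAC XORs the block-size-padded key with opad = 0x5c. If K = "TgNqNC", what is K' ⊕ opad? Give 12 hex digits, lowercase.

083b122d121f

Key "TgNqNC" = 54 67 4e 71 4e 43 is exactly B = 6 bytes: K' = 54 67 4e 71 4e 43.
XOR each byte with 0x5c: 54⊕5c=08, 67⊕5c=3b, 4e⊕5c=12, 71⊕5c=2d, 4e⊕5c=12, 43⊕5c=1f.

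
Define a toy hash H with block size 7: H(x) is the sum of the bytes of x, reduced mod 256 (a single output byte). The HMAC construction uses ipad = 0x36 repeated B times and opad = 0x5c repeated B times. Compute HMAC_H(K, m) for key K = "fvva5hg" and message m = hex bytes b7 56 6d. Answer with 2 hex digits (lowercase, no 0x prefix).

f6

Key "fvva5hg" = 66 76 76 61 35 68 67 is exactly B = 7 bytes: K' = 66 76 76 61 35 68 67.
K' ⊕ ipad = 50 40 40 57 03 5e 51.  K' ⊕ opad = 3a 2a 2a 3d 69 34 3b.
Inner input = (K'⊕ipad) ∥ m = 50 40 40 57 03 5e 51 ∥ b7 56 6d.
Inner hash: sum = 80+64+64+87+3+94+81+183+86+109 = 851; mod 256 = 83 → 53.
Outer input = (K'⊕opad) ∥ inner = 3a 2a 2a 3d 69 34 3b ∥ 53.
Outer hash (tag): sum = 58+42+42+61+105+52+59+83 = 502; mod 256 = 246 → f6.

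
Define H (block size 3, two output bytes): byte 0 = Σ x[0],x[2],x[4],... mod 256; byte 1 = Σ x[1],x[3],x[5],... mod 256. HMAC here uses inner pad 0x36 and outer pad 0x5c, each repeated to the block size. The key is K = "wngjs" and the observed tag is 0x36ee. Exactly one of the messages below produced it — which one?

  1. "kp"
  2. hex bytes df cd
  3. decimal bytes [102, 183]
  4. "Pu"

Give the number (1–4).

Key "wngjs" = 77 6e 67 6a 73 is 5 bytes > B = 3, so hash it first: H(key) = 51 d8, then zero-pad to 3 bytes: K' = 51 d8 00.
K' ⊕ ipad = 67 ee 36; K' ⊕ opad = 0d 84 5c.
m1: inner = H(67 ee 36 6b 70) = 0d 59; tag = H(0d 84 5c 0d 59) = c291
m2: inner = H(67 ee 36 df cd) = 6a cd; tag = H(0d 84 5c 6a cd) = 36ee ← matches
m3: inner = H(67 ee 36 66 b7) = 54 54; tag = H(0d 84 5c 54 54) = bdd8
m4: inner = H(67 ee 36 50 75) = 12 3e; tag = H(0d 84 5c 12 3e) = a796

2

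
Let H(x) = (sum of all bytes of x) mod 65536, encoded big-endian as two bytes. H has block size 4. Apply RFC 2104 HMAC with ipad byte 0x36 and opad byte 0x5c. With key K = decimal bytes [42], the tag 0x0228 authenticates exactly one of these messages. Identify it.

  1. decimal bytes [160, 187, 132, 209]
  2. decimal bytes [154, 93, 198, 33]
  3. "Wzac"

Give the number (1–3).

2

Key decimal bytes [42] = 2a is 1 byte ≤ B = 4; zero-pad to 4 bytes: K' = 2a 00 00 00.
K' ⊕ ipad = 1c 36 36 36; K' ⊕ opad = 76 5c 5c 5c.
m1: inner = H(1c 36 36 36 a0 bb 84 d1) = 03 6e; tag = H(76 5c 5c 5c 03 6e) = 01fb
m2: inner = H(1c 36 36 36 9a 5d c6 21) = 02 9c; tag = H(76 5c 5c 5c 02 9c) = 0228 ← matches
m3: inner = H(1c 36 36 36 57 7a 61 63) = 02 53; tag = H(76 5c 5c 5c 02 53) = 01df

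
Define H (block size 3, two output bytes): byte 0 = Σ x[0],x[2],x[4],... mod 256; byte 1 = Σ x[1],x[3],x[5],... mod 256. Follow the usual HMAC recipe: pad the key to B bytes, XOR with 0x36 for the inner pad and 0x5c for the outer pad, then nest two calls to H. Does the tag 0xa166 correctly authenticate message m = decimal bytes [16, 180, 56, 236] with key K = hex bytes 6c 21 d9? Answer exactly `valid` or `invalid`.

invalid

Key hex bytes 6c 21 d9 is exactly B = 3 bytes: K' = 6c 21 d9.
K' ⊕ ipad = 5a 17 ef; K' ⊕ opad = 30 7d 85.
Inner hash: even-index sum = 745 mod 256 = 233; odd-index sum = 95 mod 256 = 95 → e9 5f.
Outer hash (recomputed tag): even-index sum = 276 mod 256 = 20; odd-index sum = 358 mod 256 = 102 → 14 66.
Recomputed tag = 1466; claimed = a166 → mismatch.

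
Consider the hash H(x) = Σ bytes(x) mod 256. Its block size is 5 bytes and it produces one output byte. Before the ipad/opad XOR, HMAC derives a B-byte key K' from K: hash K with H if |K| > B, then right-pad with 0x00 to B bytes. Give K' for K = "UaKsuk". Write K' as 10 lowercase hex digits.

|K| = 6 > B = 5, so first hash the key.
H(K): sum = 85+97+75+115+117+107 = 596; mod 256 = 84 → 54.
Zero-pad H(K) = 54 to 5 bytes: K' = 54 00 00 00 00.

5400000000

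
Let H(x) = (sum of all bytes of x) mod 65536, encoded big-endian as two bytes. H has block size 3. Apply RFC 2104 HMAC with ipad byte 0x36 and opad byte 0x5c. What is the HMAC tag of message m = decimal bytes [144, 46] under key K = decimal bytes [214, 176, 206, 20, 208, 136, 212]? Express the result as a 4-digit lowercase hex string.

0245

Key decimal bytes [214, 176, 206, 20, 208, 136, 212] = d6 b0 ce 14 d0 88 d4 is 7 bytes > B = 3, so hash it first: H(key) = 04 94, then zero-pad to 3 bytes: K' = 04 94 00.
K' ⊕ ipad = 32 a2 36.  K' ⊕ opad = 58 c8 5c.
Inner input = (K'⊕ipad) ∥ m = 32 a2 36 ∥ 90 2e.
Inner hash: sum = 50+162+54+144+46 = 456 → 01 c8.
Outer input = (K'⊕opad) ∥ inner = 58 c8 5c ∥ 01 c8.
Outer hash (tag): sum = 88+200+92+1+200 = 581 → 02 45.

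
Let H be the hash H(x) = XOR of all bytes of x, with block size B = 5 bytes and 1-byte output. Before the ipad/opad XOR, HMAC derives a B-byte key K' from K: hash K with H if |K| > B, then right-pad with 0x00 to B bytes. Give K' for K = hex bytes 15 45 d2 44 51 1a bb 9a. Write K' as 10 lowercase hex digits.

ac00000000

|K| = 8 > B = 5, so first hash the key.
H(K): XOR 15⊕45⊕d2⊕44⊕51⊕1a⊕bb⊕9a = ac.
Zero-pad H(K) = ac to 5 bytes: K' = ac 00 00 00 00.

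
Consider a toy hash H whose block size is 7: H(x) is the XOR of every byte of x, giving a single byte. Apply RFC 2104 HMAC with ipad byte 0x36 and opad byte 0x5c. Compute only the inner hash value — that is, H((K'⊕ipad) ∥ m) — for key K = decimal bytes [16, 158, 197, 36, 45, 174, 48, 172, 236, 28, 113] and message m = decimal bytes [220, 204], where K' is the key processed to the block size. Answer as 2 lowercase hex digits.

d7

Key decimal bytes [16, 158, 197, 36, 45, 174, 48, 172, 236, 28, 113] = 10 9e c5 24 2d ae 30 ac ec 1c 71 is 11 bytes > B = 7, so hash it first: H(key) = f1, then zero-pad to 7 bytes: K' = f1 00 00 00 00 00 00.
K' ⊕ ipad = c7 36 36 36 36 36 36.
Inner input = c7 36 36 36 36 36 36 ∥ dc cc.
Inner hash: XOR c7⊕36⊕36⊕36⊕36⊕36⊕36⊕dc⊕cc = d7.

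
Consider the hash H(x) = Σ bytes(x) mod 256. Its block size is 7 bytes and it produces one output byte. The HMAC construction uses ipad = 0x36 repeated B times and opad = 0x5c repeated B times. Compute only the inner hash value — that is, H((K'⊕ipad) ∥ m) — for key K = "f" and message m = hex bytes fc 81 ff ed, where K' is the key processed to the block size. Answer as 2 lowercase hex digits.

fd

Key "f" = 66 is 1 byte ≤ B = 7; zero-pad to 7 bytes: K' = 66 00 00 00 00 00 00.
K' ⊕ ipad = 50 36 36 36 36 36 36.
Inner input = 50 36 36 36 36 36 36 ∥ fc 81 ff ed.
Inner hash: sum = 80+54+54+54+54+54+54+252+129+255+237 = 1277; mod 256 = 253 → fd.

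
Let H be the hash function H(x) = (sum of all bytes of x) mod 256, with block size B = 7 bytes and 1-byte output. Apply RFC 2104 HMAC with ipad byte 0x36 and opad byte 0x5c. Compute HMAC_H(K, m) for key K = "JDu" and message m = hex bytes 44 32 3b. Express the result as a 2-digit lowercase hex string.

Key "JDu" = 4a 44 75 is 3 bytes ≤ B = 7; zero-pad to 7 bytes: K' = 4a 44 75 00 00 00 00.
K' ⊕ ipad = 7c 72 43 36 36 36 36.  K' ⊕ opad = 16 18 29 5c 5c 5c 5c.
Inner input = (K'⊕ipad) ∥ m = 7c 72 43 36 36 36 36 ∥ 44 32 3b.
Inner hash: sum = 124+114+67+54+54+54+54+68+50+59 = 698; mod 256 = 186 → ba.
Outer input = (K'⊕opad) ∥ inner = 16 18 29 5c 5c 5c 5c ∥ ba.
Outer hash (tag): sum = 22+24+41+92+92+92+92+186 = 641; mod 256 = 129 → 81.

81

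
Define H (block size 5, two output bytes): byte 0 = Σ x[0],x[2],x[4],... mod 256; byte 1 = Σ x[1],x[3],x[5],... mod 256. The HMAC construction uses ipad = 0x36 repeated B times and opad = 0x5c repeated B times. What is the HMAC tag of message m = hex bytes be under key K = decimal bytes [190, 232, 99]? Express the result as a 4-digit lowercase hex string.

4f23

Key decimal bytes [190, 232, 99] = be e8 63 is 3 bytes ≤ B = 5; zero-pad to 5 bytes: K' = be e8 63 00 00.
K' ⊕ ipad = 88 de 55 36 36.  K' ⊕ opad = e2 b4 3f 5c 5c.
Inner input = (K'⊕ipad) ∥ m = 88 de 55 36 36 ∥ be.
Inner hash: even-index sum = 275 mod 256 = 19; odd-index sum = 466 mod 256 = 210 → 13 d2.
Outer input = (K'⊕opad) ∥ inner = e2 b4 3f 5c 5c ∥ 13 d2.
Outer hash (tag): even-index sum = 591 mod 256 = 79; odd-index sum = 291 mod 256 = 35 → 4f 23.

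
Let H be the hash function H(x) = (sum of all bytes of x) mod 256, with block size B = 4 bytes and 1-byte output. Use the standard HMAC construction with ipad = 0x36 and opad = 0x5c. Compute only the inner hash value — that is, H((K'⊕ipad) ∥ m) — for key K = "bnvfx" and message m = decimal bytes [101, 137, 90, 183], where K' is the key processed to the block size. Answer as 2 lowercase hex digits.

Key "bnvfx" = 62 6e 76 66 78 is 5 bytes > B = 4, so hash it first: H(key) = 24, then zero-pad to 4 bytes: K' = 24 00 00 00.
K' ⊕ ipad = 12 36 36 36.
Inner input = 12 36 36 36 ∥ 65 89 5a b7.
Inner hash: sum = 18+54+54+54+101+137+90+183 = 691; mod 256 = 179 → b3.

b3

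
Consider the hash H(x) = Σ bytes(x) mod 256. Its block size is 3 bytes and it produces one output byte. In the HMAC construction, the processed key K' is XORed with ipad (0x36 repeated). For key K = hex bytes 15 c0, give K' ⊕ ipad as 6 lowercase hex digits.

Key hex bytes 15 c0 is 2 bytes ≤ B = 3; zero-pad to 3 bytes: K' = 15 c0 00.
XOR each byte with 0x36: 15⊕36=23, c0⊕36=f6, 00⊕36=36.

23f636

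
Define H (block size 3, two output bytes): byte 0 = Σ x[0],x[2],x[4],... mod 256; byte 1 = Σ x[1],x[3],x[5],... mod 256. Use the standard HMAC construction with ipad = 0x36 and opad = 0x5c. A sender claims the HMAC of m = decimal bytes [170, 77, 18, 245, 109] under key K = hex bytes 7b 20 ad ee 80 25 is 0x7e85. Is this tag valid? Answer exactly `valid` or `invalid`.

Key hex bytes 7b 20 ad ee 80 25 is 6 bytes > B = 3, so hash it first: H(key) = a8 33, then zero-pad to 3 bytes: K' = a8 33 00.
K' ⊕ ipad = 9e 05 36; K' ⊕ opad = f4 6f 5c.
Inner hash: even-index sum = 534 mod 256 = 22; odd-index sum = 302 mod 256 = 46 → 16 2e.
Outer hash (recomputed tag): even-index sum = 382 mod 256 = 126; odd-index sum = 133 mod 256 = 133 → 7e 85.
Recomputed tag = 7e85; claimed = 7e85 → match.

valid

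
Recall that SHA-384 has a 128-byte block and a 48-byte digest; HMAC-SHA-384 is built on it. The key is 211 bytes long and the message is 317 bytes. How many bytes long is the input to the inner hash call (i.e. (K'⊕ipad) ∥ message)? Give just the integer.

Key is 211 > 128 bytes, so it is hashed to 48 bytes then zero-padded to 128: |K'| = 128.
Inner input = (K'⊕ipad) ∥ m → 128 + 317 = 445 bytes.

445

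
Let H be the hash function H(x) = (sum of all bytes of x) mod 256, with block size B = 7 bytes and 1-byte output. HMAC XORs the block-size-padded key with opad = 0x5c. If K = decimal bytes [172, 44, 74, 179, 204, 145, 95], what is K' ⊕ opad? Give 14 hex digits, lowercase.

f07016ef90cd03

Key decimal bytes [172, 44, 74, 179, 204, 145, 95] = ac 2c 4a b3 cc 91 5f is exactly B = 7 bytes: K' = ac 2c 4a b3 cc 91 5f.
XOR each byte with 0x5c: ac⊕5c=f0, 2c⊕5c=70, 4a⊕5c=16, b3⊕5c=ef, cc⊕5c=90, 91⊕5c=cd, 5f⊕5c=03.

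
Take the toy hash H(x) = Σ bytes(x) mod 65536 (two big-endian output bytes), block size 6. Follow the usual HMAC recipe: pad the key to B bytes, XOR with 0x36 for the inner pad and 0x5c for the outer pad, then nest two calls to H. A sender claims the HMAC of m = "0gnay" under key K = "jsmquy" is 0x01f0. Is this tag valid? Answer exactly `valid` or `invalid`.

invalid

Key "jsmquy" = 6a 73 6d 71 75 79 is exactly B = 6 bytes: K' = 6a 73 6d 71 75 79.
K' ⊕ ipad = 5c 45 5b 47 43 4f; K' ⊕ opad = 36 2f 31 2d 29 25.
Inner hash: sum = 92+69+91+71+67+79+48+103+110+97+121 = 948 → 03 b4.
Outer hash (recomputed tag): sum = 54+47+49+45+41+37+3+180 = 456 → 01 c8.
Recomputed tag = 01c8; claimed = 01f0 → mismatch.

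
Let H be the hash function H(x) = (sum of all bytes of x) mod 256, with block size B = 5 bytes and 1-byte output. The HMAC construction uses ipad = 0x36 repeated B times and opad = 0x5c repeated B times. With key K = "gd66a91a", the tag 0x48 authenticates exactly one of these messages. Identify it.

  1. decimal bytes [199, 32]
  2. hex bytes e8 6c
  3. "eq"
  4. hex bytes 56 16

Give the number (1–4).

4

Key "gd66a91a" = 67 64 36 36 61 39 31 61 is 8 bytes > B = 5, so hash it first: H(key) = 63, then zero-pad to 5 bytes: K' = 63 00 00 00 00.
K' ⊕ ipad = 55 36 36 36 36; K' ⊕ opad = 3f 5c 5c 5c 5c.
m1: inner = H(55 36 36 36 36 c7 20) = 14; tag = H(3f 5c 5c 5c 5c 14) = c3
m2: inner = H(55 36 36 36 36 e8 6c) = 81; tag = H(3f 5c 5c 5c 5c 81) = 30
m3: inner = H(55 36 36 36 36 65 71) = 03; tag = H(3f 5c 5c 5c 5c 03) = b2
m4: inner = H(55 36 36 36 36 56 16) = 99; tag = H(3f 5c 5c 5c 5c 99) = 48 ← matches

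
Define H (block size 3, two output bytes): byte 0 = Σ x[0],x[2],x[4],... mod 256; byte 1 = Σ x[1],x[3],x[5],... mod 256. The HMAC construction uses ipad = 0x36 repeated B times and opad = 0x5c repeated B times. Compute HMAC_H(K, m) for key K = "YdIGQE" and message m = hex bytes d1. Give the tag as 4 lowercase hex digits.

Key "YdIGQE" = 59 64 49 47 51 45 is 6 bytes > B = 3, so hash it first: H(key) = f3 f0, then zero-pad to 3 bytes: K' = f3 f0 00.
K' ⊕ ipad = c5 c6 36.  K' ⊕ opad = af ac 5c.
Inner input = (K'⊕ipad) ∥ m = c5 c6 36 ∥ d1.
Inner hash: even-index sum = 251 mod 256 = 251; odd-index sum = 407 mod 256 = 151 → fb 97.
Outer input = (K'⊕opad) ∥ inner = af ac 5c ∥ fb 97.
Outer hash (tag): even-index sum = 418 mod 256 = 162; odd-index sum = 423 mod 256 = 167 → a2 a7.

a2a7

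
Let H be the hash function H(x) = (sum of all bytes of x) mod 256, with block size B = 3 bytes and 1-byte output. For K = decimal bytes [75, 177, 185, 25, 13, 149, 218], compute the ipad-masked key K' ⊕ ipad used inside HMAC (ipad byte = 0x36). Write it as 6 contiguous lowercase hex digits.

Key decimal bytes [75, 177, 185, 25, 13, 149, 218] = 4b b1 b9 19 0d 95 da is 7 bytes > B = 3, so hash it first: H(key) = 4a, then zero-pad to 3 bytes: K' = 4a 00 00.
XOR each byte with 0x36: 4a⊕36=7c, 00⊕36=36, 00⊕36=36.

7c3636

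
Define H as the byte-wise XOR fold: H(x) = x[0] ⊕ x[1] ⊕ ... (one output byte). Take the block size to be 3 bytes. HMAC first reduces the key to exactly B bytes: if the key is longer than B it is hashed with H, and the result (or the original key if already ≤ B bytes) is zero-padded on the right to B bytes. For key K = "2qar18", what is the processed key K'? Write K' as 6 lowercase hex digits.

590000

|K| = 6 > B = 3, so first hash the key.
H(K): XOR 32⊕71⊕61⊕72⊕31⊕38 = 59.
Zero-pad H(K) = 59 to 3 bytes: K' = 59 00 00.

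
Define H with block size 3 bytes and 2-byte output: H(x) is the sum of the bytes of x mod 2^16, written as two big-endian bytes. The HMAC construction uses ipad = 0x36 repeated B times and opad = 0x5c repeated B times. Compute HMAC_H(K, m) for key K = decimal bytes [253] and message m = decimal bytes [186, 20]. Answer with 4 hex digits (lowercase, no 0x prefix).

0160

Key decimal bytes [253] = fd is 1 byte ≤ B = 3; zero-pad to 3 bytes: K' = fd 00 00.
K' ⊕ ipad = cb 36 36.  K' ⊕ opad = a1 5c 5c.
Inner input = (K'⊕ipad) ∥ m = cb 36 36 ∥ ba 14.
Inner hash: sum = 203+54+54+186+20 = 517 → 02 05.
Outer input = (K'⊕opad) ∥ inner = a1 5c 5c ∥ 02 05.
Outer hash (tag): sum = 161+92+92+2+5 = 352 → 01 60.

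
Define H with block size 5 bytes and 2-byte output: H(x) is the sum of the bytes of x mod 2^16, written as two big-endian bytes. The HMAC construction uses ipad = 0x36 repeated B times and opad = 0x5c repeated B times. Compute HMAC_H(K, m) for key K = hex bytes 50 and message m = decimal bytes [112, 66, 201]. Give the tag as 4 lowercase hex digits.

Key hex bytes 50 is 1 byte ≤ B = 5; zero-pad to 5 bytes: K' = 50 00 00 00 00.
K' ⊕ ipad = 66 36 36 36 36.  K' ⊕ opad = 0c 5c 5c 5c 5c.
Inner input = (K'⊕ipad) ∥ m = 66 36 36 36 36 ∥ 70 42 c9.
Inner hash: sum = 102+54+54+54+54+112+66+201 = 697 → 02 b9.
Outer input = (K'⊕opad) ∥ inner = 0c 5c 5c 5c 5c ∥ 02 b9.
Outer hash (tag): sum = 12+92+92+92+92+2+185 = 567 → 02 37.

0237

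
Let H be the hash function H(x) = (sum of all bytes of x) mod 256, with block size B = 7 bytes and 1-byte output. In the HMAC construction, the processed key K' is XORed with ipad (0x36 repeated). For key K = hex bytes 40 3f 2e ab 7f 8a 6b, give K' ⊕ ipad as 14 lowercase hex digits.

Key hex bytes 40 3f 2e ab 7f 8a 6b is exactly B = 7 bytes: K' = 40 3f 2e ab 7f 8a 6b.
XOR each byte with 0x36: 40⊕36=76, 3f⊕36=09, 2e⊕36=18, ab⊕36=9d, 7f⊕36=49, 8a⊕36=bc, 6b⊕36=5d.

7609189d49bc5d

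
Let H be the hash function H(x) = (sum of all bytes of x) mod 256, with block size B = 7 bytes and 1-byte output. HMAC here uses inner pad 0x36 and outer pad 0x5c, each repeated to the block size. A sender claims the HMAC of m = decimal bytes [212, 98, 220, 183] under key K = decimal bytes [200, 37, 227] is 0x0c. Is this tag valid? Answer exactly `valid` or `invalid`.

Key decimal bytes [200, 37, 227] = c8 25 e3 is 3 bytes ≤ B = 7; zero-pad to 7 bytes: K' = c8 25 e3 00 00 00 00.
K' ⊕ ipad = fe 13 d5 36 36 36 36; K' ⊕ opad = 94 79 bf 5c 5c 5c 5c.
Inner hash: sum = 254+19+213+54+54+54+54+212+98+220+183 = 1415; mod 256 = 135 → 87.
Outer hash (recomputed tag): sum = 148+121+191+92+92+92+92+135 = 963; mod 256 = 195 → c3.
Recomputed tag = c3; claimed = 0c → mismatch.

invalid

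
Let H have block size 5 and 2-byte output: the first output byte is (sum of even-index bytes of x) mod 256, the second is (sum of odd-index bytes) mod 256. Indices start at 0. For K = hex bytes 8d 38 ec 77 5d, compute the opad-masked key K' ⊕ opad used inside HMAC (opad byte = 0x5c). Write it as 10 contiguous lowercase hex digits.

Key hex bytes 8d 38 ec 77 5d is exactly B = 5 bytes: K' = 8d 38 ec 77 5d.
XOR each byte with 0x5c: 8d⊕5c=d1, 38⊕5c=64, ec⊕5c=b0, 77⊕5c=2b, 5d⊕5c=01.

d164b02b01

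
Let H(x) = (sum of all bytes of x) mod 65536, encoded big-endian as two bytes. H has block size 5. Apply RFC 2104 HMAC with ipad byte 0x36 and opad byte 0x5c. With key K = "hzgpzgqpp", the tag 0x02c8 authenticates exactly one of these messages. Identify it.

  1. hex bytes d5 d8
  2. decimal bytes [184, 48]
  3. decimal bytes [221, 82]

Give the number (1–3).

Key "hzgpzgqpp" = 68 7a 67 70 7a 67 71 70 70 is 9 bytes > B = 5, so hash it first: H(key) = 03 eb, then zero-pad to 5 bytes: K' = 03 eb 00 00 00.
K' ⊕ ipad = 35 dd 36 36 36; K' ⊕ opad = 5f b7 5c 5c 5c.
m1: inner = H(35 dd 36 36 36 d5 d8) = 03 61; tag = H(5f b7 5c 5c 5c 03 61) = 028e
m2: inner = H(35 dd 36 36 36 b8 30) = 02 9c; tag = H(5f b7 5c 5c 5c 02 9c) = 02c8 ← matches
m3: inner = H(35 dd 36 36 36 dd 52) = 02 e3; tag = H(5f b7 5c 5c 5c 02 e3) = 030f

2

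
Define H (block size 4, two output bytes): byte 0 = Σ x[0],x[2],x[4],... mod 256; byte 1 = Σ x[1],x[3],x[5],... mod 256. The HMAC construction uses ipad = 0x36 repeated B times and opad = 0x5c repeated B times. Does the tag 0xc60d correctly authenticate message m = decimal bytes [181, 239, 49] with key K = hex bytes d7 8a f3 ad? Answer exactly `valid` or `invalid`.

Key hex bytes d7 8a f3 ad is exactly B = 4 bytes: K' = d7 8a f3 ad.
K' ⊕ ipad = e1 bc c5 9b; K' ⊕ opad = 8b d6 af f1.
Inner hash: even-index sum = 652 mod 256 = 140; odd-index sum = 582 mod 256 = 70 → 8c 46.
Outer hash (recomputed tag): even-index sum = 454 mod 256 = 198; odd-index sum = 525 mod 256 = 13 → c6 0d.
Recomputed tag = c60d; claimed = c60d → match.

valid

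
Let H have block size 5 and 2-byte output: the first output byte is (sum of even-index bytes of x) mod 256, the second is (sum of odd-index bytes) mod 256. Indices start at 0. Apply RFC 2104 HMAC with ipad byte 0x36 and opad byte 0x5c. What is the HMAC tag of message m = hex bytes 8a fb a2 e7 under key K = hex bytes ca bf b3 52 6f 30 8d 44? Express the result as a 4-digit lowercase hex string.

f2d2

Key hex bytes ca bf b3 52 6f 30 8d 44 is 8 bytes > B = 5, so hash it first: H(key) = 79 85, then zero-pad to 5 bytes: K' = 79 85 00 00 00.
K' ⊕ ipad = 4f b3 36 36 36.  K' ⊕ opad = 25 d9 5c 5c 5c.
Inner input = (K'⊕ipad) ∥ m = 4f b3 36 36 36 ∥ 8a fb a2 e7.
Inner hash: even-index sum = 669 mod 256 = 157; odd-index sum = 533 mod 256 = 21 → 9d 15.
Outer input = (K'⊕opad) ∥ inner = 25 d9 5c 5c 5c ∥ 9d 15.
Outer hash (tag): even-index sum = 242 mod 256 = 242; odd-index sum = 466 mod 256 = 210 → f2 d2.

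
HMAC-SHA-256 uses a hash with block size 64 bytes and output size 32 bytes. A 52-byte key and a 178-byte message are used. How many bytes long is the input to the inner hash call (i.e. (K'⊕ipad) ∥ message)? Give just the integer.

Key is 52 ≤ 64 bytes, zero-padded: |K'| = 64.
Inner input = (K'⊕ipad) ∥ m → 64 + 178 = 242 bytes.

242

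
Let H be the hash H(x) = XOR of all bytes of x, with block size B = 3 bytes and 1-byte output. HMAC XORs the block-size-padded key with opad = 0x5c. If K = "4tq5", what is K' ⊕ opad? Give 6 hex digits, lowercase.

Key "4tq5" = 34 74 71 35 is 4 bytes > B = 3, so hash it first: H(key) = 04, then zero-pad to 3 bytes: K' = 04 00 00.
XOR each byte with 0x5c: 04⊕5c=58, 00⊕5c=5c, 00⊕5c=5c.

585c5c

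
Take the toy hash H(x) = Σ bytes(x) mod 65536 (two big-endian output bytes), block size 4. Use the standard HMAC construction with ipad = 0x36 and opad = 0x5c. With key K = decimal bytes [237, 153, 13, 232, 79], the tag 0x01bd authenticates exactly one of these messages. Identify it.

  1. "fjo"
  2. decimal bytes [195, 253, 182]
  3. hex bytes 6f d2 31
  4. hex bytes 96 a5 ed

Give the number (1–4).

Key decimal bytes [237, 153, 13, 232, 79] = ed 99 0d e8 4f is 5 bytes > B = 4, so hash it first: H(key) = 02 ca, then zero-pad to 4 bytes: K' = 02 ca 00 00.
K' ⊕ ipad = 34 fc 36 36; K' ⊕ opad = 5e 96 5c 5c.
m1: inner = H(34 fc 36 36 66 6a 6f) = 02 db; tag = H(5e 96 5c 5c 02 db) = 0289
m2: inner = H(34 fc 36 36 c3 fd b6) = 04 12; tag = H(5e 96 5c 5c 04 12) = 01c2
m3: inner = H(34 fc 36 36 6f d2 31) = 03 0e; tag = H(5e 96 5c 5c 03 0e) = 01bd ← matches
m4: inner = H(34 fc 36 36 96 a5 ed) = 03 c4; tag = H(5e 96 5c 5c 03 c4) = 0273

3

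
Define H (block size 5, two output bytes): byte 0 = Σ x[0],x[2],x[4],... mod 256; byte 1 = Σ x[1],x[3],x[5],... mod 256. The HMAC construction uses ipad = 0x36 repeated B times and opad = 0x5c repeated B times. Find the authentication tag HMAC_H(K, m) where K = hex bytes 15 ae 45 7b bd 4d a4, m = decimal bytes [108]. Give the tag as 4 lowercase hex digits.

Key hex bytes 15 ae 45 7b bd 4d a4 is 7 bytes > B = 5, so hash it first: H(key) = bb 76, then zero-pad to 5 bytes: K' = bb 76 00 00 00.
K' ⊕ ipad = 8d 40 36 36 36.  K' ⊕ opad = e7 2a 5c 5c 5c.
Inner input = (K'⊕ipad) ∥ m = 8d 40 36 36 36 ∥ 6c.
Inner hash: even-index sum = 249 mod 256 = 249; odd-index sum = 226 mod 256 = 226 → f9 e2.
Outer input = (K'⊕opad) ∥ inner = e7 2a 5c 5c 5c ∥ f9 e2.
Outer hash (tag): even-index sum = 641 mod 256 = 129; odd-index sum = 383 mod 256 = 127 → 81 7f.

817f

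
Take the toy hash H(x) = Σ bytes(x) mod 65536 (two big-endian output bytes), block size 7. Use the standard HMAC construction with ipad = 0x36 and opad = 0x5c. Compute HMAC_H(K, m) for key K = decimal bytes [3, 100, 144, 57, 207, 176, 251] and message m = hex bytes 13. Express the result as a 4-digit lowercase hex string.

Key decimal bytes [3, 100, 144, 57, 207, 176, 251] = 03 64 90 39 cf b0 fb is exactly B = 7 bytes: K' = 03 64 90 39 cf b0 fb.
K' ⊕ ipad = 35 52 a6 0f f9 86 cd.  K' ⊕ opad = 5f 38 cc 65 93 ec a7.
Inner input = (K'⊕ipad) ∥ m = 35 52 a6 0f f9 86 cd ∥ 13.
Inner hash: sum = 53+82+166+15+249+134+205+19 = 923 → 03 9b.
Outer input = (K'⊕opad) ∥ inner = 5f 38 cc 65 93 ec a7 ∥ 03 9b.
Outer hash (tag): sum = 95+56+204+101+147+236+167+3+155 = 1164 → 04 8c.

048c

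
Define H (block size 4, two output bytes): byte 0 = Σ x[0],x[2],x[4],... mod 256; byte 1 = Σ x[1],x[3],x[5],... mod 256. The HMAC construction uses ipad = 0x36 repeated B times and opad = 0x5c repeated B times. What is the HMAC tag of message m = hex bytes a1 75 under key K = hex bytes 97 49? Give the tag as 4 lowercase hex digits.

9f9b

Key hex bytes 97 49 is 2 bytes ≤ B = 4; zero-pad to 4 bytes: K' = 97 49 00 00.
K' ⊕ ipad = a1 7f 36 36.  K' ⊕ opad = cb 15 5c 5c.
Inner input = (K'⊕ipad) ∥ m = a1 7f 36 36 ∥ a1 75.
Inner hash: even-index sum = 376 mod 256 = 120; odd-index sum = 298 mod 256 = 42 → 78 2a.
Outer input = (K'⊕opad) ∥ inner = cb 15 5c 5c ∥ 78 2a.
Outer hash (tag): even-index sum = 415 mod 256 = 159; odd-index sum = 155 mod 256 = 155 → 9f 9b.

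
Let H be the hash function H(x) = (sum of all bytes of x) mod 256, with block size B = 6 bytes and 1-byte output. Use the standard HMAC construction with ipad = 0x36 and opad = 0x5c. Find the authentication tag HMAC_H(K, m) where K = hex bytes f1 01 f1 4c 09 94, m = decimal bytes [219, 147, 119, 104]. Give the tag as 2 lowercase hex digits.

51

Key hex bytes f1 01 f1 4c 09 94 is exactly B = 6 bytes: K' = f1 01 f1 4c 09 94.
K' ⊕ ipad = c7 37 c7 7a 3f a2.  K' ⊕ opad = ad 5d ad 10 55 c8.
Inner input = (K'⊕ipad) ∥ m = c7 37 c7 7a 3f a2 ∥ db 93 77 68.
Inner hash: sum = 199+55+199+122+63+162+219+147+119+104 = 1389; mod 256 = 109 → 6d.
Outer input = (K'⊕opad) ∥ inner = ad 5d ad 10 55 c8 ∥ 6d.
Outer hash (tag): sum = 173+93+173+16+85+200+109 = 849; mod 256 = 81 → 51.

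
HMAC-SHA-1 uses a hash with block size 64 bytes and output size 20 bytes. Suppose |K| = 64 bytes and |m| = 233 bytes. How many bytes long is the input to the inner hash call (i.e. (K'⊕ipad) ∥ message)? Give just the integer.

Key is 64 ≤ 64 bytes, zero-padded: |K'| = 64.
Inner input = (K'⊕ipad) ∥ m → 64 + 233 = 297 bytes.

297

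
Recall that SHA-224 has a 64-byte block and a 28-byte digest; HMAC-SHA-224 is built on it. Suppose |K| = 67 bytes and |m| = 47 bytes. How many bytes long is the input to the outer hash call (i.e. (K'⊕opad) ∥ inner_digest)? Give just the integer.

Key is 67 > 64 bytes, so it is hashed to 28 bytes then zero-padded to 64: |K'| = 64.
Outer input = (K'⊕opad) ∥ H(inner) → 64 + 28 = 92 bytes.

92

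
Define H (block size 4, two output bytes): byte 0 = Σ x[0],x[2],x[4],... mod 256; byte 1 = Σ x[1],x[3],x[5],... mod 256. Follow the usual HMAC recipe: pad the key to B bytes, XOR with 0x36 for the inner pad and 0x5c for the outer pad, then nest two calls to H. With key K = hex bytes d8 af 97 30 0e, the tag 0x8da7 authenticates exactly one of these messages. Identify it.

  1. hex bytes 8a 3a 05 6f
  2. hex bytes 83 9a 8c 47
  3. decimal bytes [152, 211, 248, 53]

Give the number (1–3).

1

Key hex bytes d8 af 97 30 0e is 5 bytes > B = 4, so hash it first: H(key) = 7d df, then zero-pad to 4 bytes: K' = 7d df 00 00.
K' ⊕ ipad = 4b e9 36 36; K' ⊕ opad = 21 83 5c 5c.
m1: inner = H(4b e9 36 36 8a 3a 05 6f) = 10 c8; tag = H(21 83 5c 5c 10 c8) = 8da7 ← matches
m2: inner = H(4b e9 36 36 83 9a 8c 47) = 90 00; tag = H(21 83 5c 5c 90 00) = 0ddf
m3: inner = H(4b e9 36 36 98 d3 f8 35) = 11 27; tag = H(21 83 5c 5c 11 27) = 8e06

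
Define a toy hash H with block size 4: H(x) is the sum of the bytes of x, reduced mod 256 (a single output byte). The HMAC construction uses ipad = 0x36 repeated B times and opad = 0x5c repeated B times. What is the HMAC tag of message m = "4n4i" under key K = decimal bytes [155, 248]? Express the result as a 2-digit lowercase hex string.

Key decimal bytes [155, 248] = 9b f8 is 2 bytes ≤ B = 4; zero-pad to 4 bytes: K' = 9b f8 00 00.
K' ⊕ ipad = ad ce 36 36.  K' ⊕ opad = c7 a4 5c 5c.
Inner input = (K'⊕ipad) ∥ m = ad ce 36 36 ∥ 34 6e 34 69.
Inner hash: sum = 173+206+54+54+52+110+52+105 = 806; mod 256 = 38 → 26.
Outer input = (K'⊕opad) ∥ inner = c7 a4 5c 5c ∥ 26.
Outer hash (tag): sum = 199+164+92+92+38 = 585; mod 256 = 73 → 49.

49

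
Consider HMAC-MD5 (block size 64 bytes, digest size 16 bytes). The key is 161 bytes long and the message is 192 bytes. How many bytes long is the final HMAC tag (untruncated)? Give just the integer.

16

The tag is one MD5 digest: 16 bytes.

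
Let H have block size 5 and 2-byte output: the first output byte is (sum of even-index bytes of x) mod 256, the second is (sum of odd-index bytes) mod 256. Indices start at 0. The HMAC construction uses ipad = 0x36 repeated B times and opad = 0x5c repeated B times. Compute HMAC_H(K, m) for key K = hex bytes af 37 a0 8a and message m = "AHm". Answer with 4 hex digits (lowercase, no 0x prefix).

Key hex bytes af 37 a0 8a is 4 bytes ≤ B = 5; zero-pad to 5 bytes: K' = af 37 a0 8a 00.
K' ⊕ ipad = 99 01 96 bc 36.  K' ⊕ opad = f3 6b fc d6 5c.
Inner input = (K'⊕ipad) ∥ m = 99 01 96 bc 36 ∥ 41 48 6d.
Inner hash: even-index sum = 429 mod 256 = 173; odd-index sum = 363 mod 256 = 107 → ad 6b.
Outer input = (K'⊕opad) ∥ inner = f3 6b fc d6 5c ∥ ad 6b.
Outer hash (tag): even-index sum = 694 mod 256 = 182; odd-index sum = 494 mod 256 = 238 → b6 ee.

b6ee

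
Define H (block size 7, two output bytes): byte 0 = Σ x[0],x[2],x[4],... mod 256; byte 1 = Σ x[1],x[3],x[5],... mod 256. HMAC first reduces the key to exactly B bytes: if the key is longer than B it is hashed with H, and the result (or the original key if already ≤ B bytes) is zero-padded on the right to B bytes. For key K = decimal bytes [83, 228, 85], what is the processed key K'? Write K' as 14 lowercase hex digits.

Key decimal bytes [83, 228, 85] = 53 e4 55 is 3 bytes ≤ B = 7; zero-pad to 7 bytes: K' = 53 e4 55 00 00 00 00.

53e45500000000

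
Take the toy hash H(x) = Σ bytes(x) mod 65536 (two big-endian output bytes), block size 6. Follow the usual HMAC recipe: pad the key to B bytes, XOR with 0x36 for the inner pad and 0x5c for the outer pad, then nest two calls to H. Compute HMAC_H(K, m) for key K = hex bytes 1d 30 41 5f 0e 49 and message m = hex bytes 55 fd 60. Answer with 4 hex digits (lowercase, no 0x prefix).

01b1

Key hex bytes 1d 30 41 5f 0e 49 is exactly B = 6 bytes: K' = 1d 30 41 5f 0e 49.
K' ⊕ ipad = 2b 06 77 69 38 7f.  K' ⊕ opad = 41 6c 1d 03 52 15.
Inner input = (K'⊕ipad) ∥ m = 2b 06 77 69 38 7f ∥ 55 fd 60.
Inner hash: sum = 43+6+119+105+56+127+85+253+96 = 890 → 03 7a.
Outer input = (K'⊕opad) ∥ inner = 41 6c 1d 03 52 15 ∥ 03 7a.
Outer hash (tag): sum = 65+108+29+3+82+21+3+122 = 433 → 01 b1.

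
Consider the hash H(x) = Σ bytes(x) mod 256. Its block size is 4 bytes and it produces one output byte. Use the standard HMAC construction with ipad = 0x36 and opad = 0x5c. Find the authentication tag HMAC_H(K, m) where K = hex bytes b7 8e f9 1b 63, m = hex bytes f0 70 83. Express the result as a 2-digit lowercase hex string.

03

Key hex bytes b7 8e f9 1b 63 is 5 bytes > B = 4, so hash it first: H(key) = bc, then zero-pad to 4 bytes: K' = bc 00 00 00.
K' ⊕ ipad = 8a 36 36 36.  K' ⊕ opad = e0 5c 5c 5c.
Inner input = (K'⊕ipad) ∥ m = 8a 36 36 36 ∥ f0 70 83.
Inner hash: sum = 138+54+54+54+240+112+131 = 783; mod 256 = 15 → 0f.
Outer input = (K'⊕opad) ∥ inner = e0 5c 5c 5c ∥ 0f.
Outer hash (tag): sum = 224+92+92+92+15 = 515; mod 256 = 3 → 03.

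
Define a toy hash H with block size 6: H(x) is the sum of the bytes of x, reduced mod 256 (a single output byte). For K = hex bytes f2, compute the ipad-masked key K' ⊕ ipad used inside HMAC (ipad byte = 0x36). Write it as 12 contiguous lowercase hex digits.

c43636363636

Key hex bytes f2 is 1 byte ≤ B = 6; zero-pad to 6 bytes: K' = f2 00 00 00 00 00.
XOR each byte with 0x36: f2⊕36=c4, 00⊕36=36, 00⊕36=36, 00⊕36=36, 00⊕36=36, 00⊕36=36.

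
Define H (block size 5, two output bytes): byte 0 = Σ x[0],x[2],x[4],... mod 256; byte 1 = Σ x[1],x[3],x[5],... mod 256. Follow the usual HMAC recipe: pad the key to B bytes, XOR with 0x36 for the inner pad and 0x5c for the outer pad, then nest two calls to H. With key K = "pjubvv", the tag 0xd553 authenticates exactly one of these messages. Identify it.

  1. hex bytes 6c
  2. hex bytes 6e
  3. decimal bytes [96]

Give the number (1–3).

1

Key "pjubvv" = 70 6a 75 62 76 76 is 6 bytes > B = 5, so hash it first: H(key) = 5b 42, then zero-pad to 5 bytes: K' = 5b 42 00 00 00.
K' ⊕ ipad = 6d 74 36 36 36; K' ⊕ opad = 07 1e 5c 5c 5c.
m1: inner = H(6d 74 36 36 36 6c) = d9 16; tag = H(07 1e 5c 5c 5c d9 16) = d553 ← matches
m2: inner = H(6d 74 36 36 36 6e) = d9 18; tag = H(07 1e 5c 5c 5c d9 18) = d753
m3: inner = H(6d 74 36 36 36 60) = d9 0a; tag = H(07 1e 5c 5c 5c d9 0a) = c953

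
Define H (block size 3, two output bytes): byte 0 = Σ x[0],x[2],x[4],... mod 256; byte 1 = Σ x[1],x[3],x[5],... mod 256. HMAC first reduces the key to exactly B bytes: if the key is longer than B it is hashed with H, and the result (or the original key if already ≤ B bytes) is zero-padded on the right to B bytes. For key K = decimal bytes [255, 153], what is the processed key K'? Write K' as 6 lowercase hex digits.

ff9900

Key decimal bytes [255, 153] = ff 99 is 2 bytes ≤ B = 3; zero-pad to 3 bytes: K' = ff 99 00.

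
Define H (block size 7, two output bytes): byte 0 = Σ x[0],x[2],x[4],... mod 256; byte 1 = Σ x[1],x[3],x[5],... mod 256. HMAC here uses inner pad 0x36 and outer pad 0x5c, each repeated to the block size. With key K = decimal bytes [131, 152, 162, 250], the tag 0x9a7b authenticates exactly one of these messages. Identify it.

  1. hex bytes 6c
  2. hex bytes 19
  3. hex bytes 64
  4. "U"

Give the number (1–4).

4

Key decimal bytes [131, 152, 162, 250] = 83 98 a2 fa is 4 bytes ≤ B = 7; zero-pad to 7 bytes: K' = 83 98 a2 fa 00 00 00.
K' ⊕ ipad = b5 ae 94 cc 36 36 36; K' ⊕ opad = df c4 fe a6 5c 5c 5c.
m1: inner = H(b5 ae 94 cc 36 36 36 6c) = b5 1c; tag = H(df c4 fe a6 5c 5c 5c b5 1c) = b17b
m2: inner = H(b5 ae 94 cc 36 36 36 19) = b5 c9; tag = H(df c4 fe a6 5c 5c 5c b5 c9) = 5e7b
m3: inner = H(b5 ae 94 cc 36 36 36 64) = b5 14; tag = H(df c4 fe a6 5c 5c 5c b5 14) = a97b
m4: inner = H(b5 ae 94 cc 36 36 36 55) = b5 05; tag = H(df c4 fe a6 5c 5c 5c b5 05) = 9a7b ← matches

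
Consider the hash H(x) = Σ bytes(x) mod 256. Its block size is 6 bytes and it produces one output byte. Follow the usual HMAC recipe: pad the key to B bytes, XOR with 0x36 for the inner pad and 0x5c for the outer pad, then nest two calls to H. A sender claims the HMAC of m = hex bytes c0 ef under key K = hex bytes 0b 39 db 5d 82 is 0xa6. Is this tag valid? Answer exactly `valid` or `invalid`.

Key hex bytes 0b 39 db 5d 82 is 5 bytes ≤ B = 6; zero-pad to 6 bytes: K' = 0b 39 db 5d 82 00.
K' ⊕ ipad = 3d 0f ed 6b b4 36; K' ⊕ opad = 57 65 87 01 de 5c.
Inner hash: sum = 61+15+237+107+180+54+192+239 = 1085; mod 256 = 61 → 3d.
Outer hash (recomputed tag): sum = 87+101+135+1+222+92+61 = 699; mod 256 = 187 → bb.
Recomputed tag = bb; claimed = a6 → mismatch.

invalid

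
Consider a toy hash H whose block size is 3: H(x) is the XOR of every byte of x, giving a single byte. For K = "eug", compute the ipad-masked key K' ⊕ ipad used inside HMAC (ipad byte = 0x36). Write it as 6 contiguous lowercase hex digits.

534351

Key "eug" = 65 75 67 is exactly B = 3 bytes: K' = 65 75 67.
XOR each byte with 0x36: 65⊕36=53, 75⊕36=43, 67⊕36=51.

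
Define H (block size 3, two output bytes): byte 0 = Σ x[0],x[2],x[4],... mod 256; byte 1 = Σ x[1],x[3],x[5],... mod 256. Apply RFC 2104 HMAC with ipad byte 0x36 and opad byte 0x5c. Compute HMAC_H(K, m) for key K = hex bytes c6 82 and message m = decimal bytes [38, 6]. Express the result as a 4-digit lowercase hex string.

d00a

Key hex bytes c6 82 is 2 bytes ≤ B = 3; zero-pad to 3 bytes: K' = c6 82 00.
K' ⊕ ipad = f0 b4 36.  K' ⊕ opad = 9a de 5c.
Inner input = (K'⊕ipad) ∥ m = f0 b4 36 ∥ 26 06.
Inner hash: even-index sum = 300 mod 256 = 44; odd-index sum = 218 mod 256 = 218 → 2c da.
Outer input = (K'⊕opad) ∥ inner = 9a de 5c ∥ 2c da.
Outer hash (tag): even-index sum = 464 mod 256 = 208; odd-index sum = 266 mod 256 = 10 → d0 0a.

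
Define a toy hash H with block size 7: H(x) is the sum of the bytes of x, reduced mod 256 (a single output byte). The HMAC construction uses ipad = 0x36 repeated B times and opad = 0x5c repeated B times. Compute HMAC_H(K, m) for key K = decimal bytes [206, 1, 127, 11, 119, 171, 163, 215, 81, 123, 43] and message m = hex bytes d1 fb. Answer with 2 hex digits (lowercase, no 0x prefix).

Key decimal bytes [206, 1, 127, 11, 119, 171, 163, 215, 81, 123, 43] = ce 01 7f 0b 77 ab a3 d7 51 7b 2b is 11 bytes > B = 7, so hash it first: H(key) = ec, then zero-pad to 7 bytes: K' = ec 00 00 00 00 00 00.
K' ⊕ ipad = da 36 36 36 36 36 36.  K' ⊕ opad = b0 5c 5c 5c 5c 5c 5c.
Inner input = (K'⊕ipad) ∥ m = da 36 36 36 36 36 36 ∥ d1 fb.
Inner hash: sum = 218+54+54+54+54+54+54+209+251 = 1002; mod 256 = 234 → ea.
Outer input = (K'⊕opad) ∥ inner = b0 5c 5c 5c 5c 5c 5c ∥ ea.
Outer hash (tag): sum = 176+92+92+92+92+92+92+234 = 962; mod 256 = 194 → c2.

c2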